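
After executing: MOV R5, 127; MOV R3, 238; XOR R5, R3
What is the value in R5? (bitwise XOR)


Register state trace:
  MOV R5, 127  → R5 = 127 (0b01111111)
  MOV R3, 238  → R3 = 238 (0b11101110)
  XOR R5, R3  → R5 = 127 XOR 238 = 145 (0b10010001)
Final: R5 = 145

145


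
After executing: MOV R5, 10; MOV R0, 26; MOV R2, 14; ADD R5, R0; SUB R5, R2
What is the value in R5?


Register state trace:
  MOV R5, 10  → R5 = 10
  MOV R0, 26  → R0 = 26
  MOV R2, 14  → R2 = 14
  ADD R5, R0  → R5 = 10 + 26 = 36
  SUB R5, R2  → R5 = 36 - 14 = 22
Final: R5 = 22

22


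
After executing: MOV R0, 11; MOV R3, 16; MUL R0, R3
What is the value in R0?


Register state trace:
  MOV R0, 11  → R0 = 11
  MOV R3, 16  → R3 = 16
  MUL R0, R3  → R0 = 11 * 16 = 176
Final: R0 = 176

176


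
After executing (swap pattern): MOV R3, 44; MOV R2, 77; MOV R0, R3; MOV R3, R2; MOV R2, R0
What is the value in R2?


Register state trace (swap pattern):
  MOV R3, 44  → R3 = 44
  MOV R2, 77  → R2 = 77
  MOV R0, R3  → R0 = 44  (save R3)
  MOV R3, R2  → R3 = 77  (R3 gets R2's value)
  MOV R2, R0  → R2 = 44  (R2 gets saved value)
Final: R2 = 44

44


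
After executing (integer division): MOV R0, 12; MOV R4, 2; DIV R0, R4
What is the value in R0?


Register state trace:
  MOV R0, 12  → R0 = 12
  MOV R4, 2  → R4 = 2
  DIV R0, R4  → R0 = 12 // 2 = 6
Final: R0 = 6

6


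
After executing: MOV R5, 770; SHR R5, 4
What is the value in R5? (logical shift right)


Register state trace:
  MOV R5, 770  → R5 = 770
  SHR R5, 4  → R5 = 770 >> 4 = 770 // 2^4 = 48
Final: R5 = 48

48


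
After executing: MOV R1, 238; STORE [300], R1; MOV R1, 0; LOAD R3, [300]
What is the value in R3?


Register and memory trace:
  MOV R1, 238  → R1 = 238
  STORE [300], R1  → mem[300] = 238
  MOV R1, 0  → R1 = 0
  LOAD R3, [300]  → R3 = mem[300] = 238
Final: R3 = 238

238


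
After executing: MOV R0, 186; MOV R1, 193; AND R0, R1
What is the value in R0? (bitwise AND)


Register state trace:
  MOV R0, 186  → R0 = 186 (0b10111010)
  MOV R1, 193  → R1 = 193 (0b11000001)
  AND R0, R1  → R0 = 186 AND 193 = 128 (0b10000000)
Final: R0 = 128

128


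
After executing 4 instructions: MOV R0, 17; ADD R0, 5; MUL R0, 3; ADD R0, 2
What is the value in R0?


Register state trace:
  MOV R0, 17  → R0 = 17
  ADD R0, 5  → R0 = 17 + 5 = 22
  MUL R0, 3  → R0 = 22 * 3 = 66
  ADD R0, 2  → R0 = 66 + 2 = 68
Final: R0 = 68

68


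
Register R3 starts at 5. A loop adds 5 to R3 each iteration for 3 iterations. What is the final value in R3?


Starting value: R3 = 5
  Iter 1: R3 = 5 + 5 = 10
  Iter 2: R3 = 10 + 5 = 15
  Iter 3: R3 = 15 + 5 = 20
Final: R3 = 20

20


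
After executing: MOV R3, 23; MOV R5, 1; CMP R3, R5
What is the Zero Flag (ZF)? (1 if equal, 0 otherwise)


Register state trace:
  MOV R3, 23  → R3 = 23
  MOV R5, 1  → R5 = 1
  CMP R3, R5  → computes 23 - 1 = 22
  Result is nonzero, so values are not equal
ZF = 0

0


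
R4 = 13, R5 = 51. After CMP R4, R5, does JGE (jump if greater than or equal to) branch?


Trace:
  R4 = 13, R5 = 51
  CMP R4, R5  → compares 13 vs 51
  JGE checks: is 13 greater than or equal to 51?
  13 < 51, so condition is false
Branch taken: No

No


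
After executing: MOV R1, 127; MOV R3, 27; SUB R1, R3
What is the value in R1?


Register state trace:
  MOV R1, 127  → R1 = 127
  MOV R3, 27  → R3 = 27
  SUB R1, R3  → R1 = 127 - 27 = 100
Final: R1 = 100

100


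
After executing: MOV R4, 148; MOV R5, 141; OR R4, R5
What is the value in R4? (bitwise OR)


Register state trace:
  MOV R4, 148  → R4 = 148 (0b10010100)
  MOV R5, 141  → R5 = 141 (0b10001101)
  OR R4, R5   → R4 = 148 OR 141 = 157 (0b10011101)
Final: R4 = 157

157


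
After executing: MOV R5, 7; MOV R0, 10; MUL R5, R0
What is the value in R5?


Register state trace:
  MOV R5, 7  → R5 = 7
  MOV R0, 10  → R0 = 10
  MUL R5, R0  → R5 = 7 * 10 = 70
Final: R5 = 70

70


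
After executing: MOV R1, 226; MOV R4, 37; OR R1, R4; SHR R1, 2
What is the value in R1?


Register state trace:
  MOV R1, 226  → R1 = 226 (0b11100010)
  MOV R4, 37  → R4 = 37 (0b00100101)
  OR R1, R4  → R1 = 226 OR 37 = 231 (0b11100111)
  SHR R1, 2  → R1 = 231 >> 2 = 57
Final: R1 = 57

57


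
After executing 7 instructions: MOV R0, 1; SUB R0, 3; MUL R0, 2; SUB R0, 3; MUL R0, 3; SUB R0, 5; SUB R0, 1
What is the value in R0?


Register state trace:
  MOV R0, 1  → R0 = 1
  SUB R0, 3  → R0 = 1 - 3 = -2
  MUL R0, 2  → R0 = -2 * 2 = -4
  SUB R0, 3  → R0 = -4 - 3 = -7
  MUL R0, 3  → R0 = -7 * 3 = -21
  SUB R0, 5  → R0 = -21 - 5 = -26
  SUB R0, 1  → R0 = -26 - 1 = -27
Final: R0 = -27

-27


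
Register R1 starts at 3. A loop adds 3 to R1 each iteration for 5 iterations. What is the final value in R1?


Starting value: R1 = 3
  Iter 1: R1 = 3 + 3 = 6
  Iter 2: R1 = 6 + 3 = 9
  Iter 3: R1 = 9 + 3 = 12
  Iter 4: R1 = 12 + 3 = 15
  Iter 5: R1 = 15 + 3 = 18
Final: R1 = 18

18


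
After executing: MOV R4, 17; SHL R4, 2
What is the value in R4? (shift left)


Register state trace:
  MOV R4, 17  → R4 = 17
  SHL R4, 2  → R4 = 17 << 2 = 17 * 2^2 = 68
Final: R4 = 68

68


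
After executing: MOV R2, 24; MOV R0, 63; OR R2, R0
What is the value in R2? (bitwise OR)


Register state trace:
  MOV R2, 24  → R2 = 24 (0b00011000)
  MOV R0, 63  → R0 = 63 (0b00111111)
  OR R2, R0   → R2 = 24 OR 63 = 63 (0b00111111)
Final: R2 = 63

63


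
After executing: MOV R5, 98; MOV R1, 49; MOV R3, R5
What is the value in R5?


Register state trace:
  MOV R5, 98  → R5 = 98
  MOV R1, 49  → R1 = 49
  MOV R3, R5  → R3 = 98
Final: R5 = 98

98


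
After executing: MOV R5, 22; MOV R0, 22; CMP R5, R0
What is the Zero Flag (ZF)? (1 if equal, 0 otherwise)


Register state trace:
  MOV R5, 22  → R5 = 22
  MOV R0, 22  → R0 = 22
  CMP R5, R0  → computes 22 - 22 = 0
  Result is zero, so values are equal
ZF = 1

1


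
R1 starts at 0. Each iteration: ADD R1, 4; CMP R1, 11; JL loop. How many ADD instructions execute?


Loop trace (R1 starts at 0, target 11, step 4):
  ADD #1: R1 = 0 + 4 = 4  → 4 < 11, loop
  ADD #2: R1 = 4 + 4 = 8  → 8 < 11, loop
  ADD #3: R1 = 8 + 4 = 12  → 12 >= 11, exit
Total ADD instructions: 3

3


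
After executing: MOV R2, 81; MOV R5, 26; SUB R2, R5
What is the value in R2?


Register state trace:
  MOV R2, 81  → R2 = 81
  MOV R5, 26  → R5 = 26
  SUB R2, R5  → R2 = 81 - 26 = 55
Final: R2 = 55

55


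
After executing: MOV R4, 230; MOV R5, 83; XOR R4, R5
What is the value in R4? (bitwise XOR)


Register state trace:
  MOV R4, 230  → R4 = 230 (0b11100110)
  MOV R5, 83  → R5 = 83 (0b01010011)
  XOR R4, R5  → R4 = 230 XOR 83 = 181 (0b10110101)
Final: R4 = 181

181


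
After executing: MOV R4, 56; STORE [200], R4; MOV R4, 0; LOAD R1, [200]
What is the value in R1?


Register and memory trace:
  MOV R4, 56  → R4 = 56
  STORE [200], R4  → mem[200] = 56
  MOV R4, 0  → R4 = 0
  LOAD R1, [200]  → R1 = mem[200] = 56
Final: R1 = 56

56


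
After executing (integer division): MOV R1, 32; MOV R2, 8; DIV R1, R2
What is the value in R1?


Register state trace:
  MOV R1, 32  → R1 = 32
  MOV R2, 8  → R2 = 8
  DIV R1, R2  → R1 = 32 // 8 = 4
Final: R1 = 4

4


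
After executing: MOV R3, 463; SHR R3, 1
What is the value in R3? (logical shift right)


Register state trace:
  MOV R3, 463  → R3 = 463
  SHR R3, 1  → R3 = 463 >> 1 = 463 // 2^1 = 231
Final: R3 = 231

231


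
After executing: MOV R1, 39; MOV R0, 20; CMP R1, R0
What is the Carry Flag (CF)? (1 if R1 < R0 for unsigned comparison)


Register state trace:
  MOV R1, 39  → R1 = 39
  MOV R0, 20  → R0 = 20
  CMP R1, R0  → unsigned 39 - 20: no borrow
  39 >= 20, so CF = 0
CF = 0

0


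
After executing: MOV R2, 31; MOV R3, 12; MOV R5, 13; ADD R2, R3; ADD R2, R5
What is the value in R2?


Register state trace:
  MOV R2, 31  → R2 = 31
  MOV R3, 12  → R3 = 12
  MOV R5, 13  → R5 = 13
  ADD R2, R3  → R2 = 31 + 12 = 43
  ADD R2, R5  → R2 = 43 + 13 = 56
Final: R2 = 56

56


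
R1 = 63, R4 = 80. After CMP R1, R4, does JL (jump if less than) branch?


Trace:
  R1 = 63, R4 = 80
  CMP R1, R4  → compares 63 vs 80
  JL checks: is 63 less than 80?
  63 < 80, so condition is true
Branch taken: Yes

Yes


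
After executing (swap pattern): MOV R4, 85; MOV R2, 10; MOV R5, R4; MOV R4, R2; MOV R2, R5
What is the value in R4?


Register state trace (swap pattern):
  MOV R4, 85  → R4 = 85
  MOV R2, 10  → R2 = 10
  MOV R5, R4  → R5 = 85  (save R4)
  MOV R4, R2  → R4 = 10  (R4 gets R2's value)
  MOV R2, R5  → R2 = 85  (R2 gets saved value)
Final: R4 = 10

10


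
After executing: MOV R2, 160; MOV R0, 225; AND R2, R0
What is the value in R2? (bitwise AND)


Register state trace:
  MOV R2, 160  → R2 = 160 (0b10100000)
  MOV R0, 225  → R0 = 225 (0b11100001)
  AND R2, R0  → R2 = 160 AND 225 = 160 (0b10100000)
Final: R2 = 160

160


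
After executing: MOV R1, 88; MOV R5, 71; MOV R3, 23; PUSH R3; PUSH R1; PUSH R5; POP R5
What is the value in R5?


Stack trace (top is rightmost):
  MOV R1, 88  → R1 = 88
  MOV R5, 71  → R5 = 71
  MOV R3, 23  → R3 = 23
  PUSH R3  → stack: [23]
  PUSH R1  → stack: [23, 88]
  PUSH R5  → stack: [23, 88, 71]
  POP R5  → R5 = 71, stack: [23, 88]
Final: R5 = 71

71


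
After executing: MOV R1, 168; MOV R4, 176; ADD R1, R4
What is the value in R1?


Register state trace:
  MOV R1, 168  → R1 = 168
  MOV R4, 176  → R4 = 176
  ADD R1, R4  → R1 = 168 + 176 = 344
Final: R1 = 344

344


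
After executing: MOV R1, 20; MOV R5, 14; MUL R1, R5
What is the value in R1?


Register state trace:
  MOV R1, 20  → R1 = 20
  MOV R5, 14  → R5 = 14
  MUL R1, R5  → R1 = 20 * 14 = 280
Final: R1 = 280

280


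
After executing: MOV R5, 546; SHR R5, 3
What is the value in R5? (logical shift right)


Register state trace:
  MOV R5, 546  → R5 = 546
  SHR R5, 3  → R5 = 546 >> 3 = 546 // 2^3 = 68
Final: R5 = 68

68


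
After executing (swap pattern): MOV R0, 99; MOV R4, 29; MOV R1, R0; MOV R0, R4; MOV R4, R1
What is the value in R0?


Register state trace (swap pattern):
  MOV R0, 99  → R0 = 99
  MOV R4, 29  → R4 = 29
  MOV R1, R0  → R1 = 99  (save R0)
  MOV R0, R4  → R0 = 29  (R0 gets R4's value)
  MOV R4, R1  → R4 = 99  (R4 gets saved value)
Final: R0 = 29

29


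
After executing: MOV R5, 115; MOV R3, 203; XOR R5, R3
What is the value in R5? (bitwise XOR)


Register state trace:
  MOV R5, 115  → R5 = 115 (0b01110011)
  MOV R3, 203  → R3 = 203 (0b11001011)
  XOR R5, R3  → R5 = 115 XOR 203 = 184 (0b10111000)
Final: R5 = 184

184


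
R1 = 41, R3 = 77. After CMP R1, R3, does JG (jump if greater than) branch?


Trace:
  R1 = 41, R3 = 77
  CMP R1, R3  → compares 41 vs 77
  JG checks: is 41 greater than 77?
  41 < 77, so condition is false
Branch taken: No

No


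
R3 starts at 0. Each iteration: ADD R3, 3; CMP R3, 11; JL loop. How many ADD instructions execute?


Loop trace (R3 starts at 0, target 11, step 3):
  ADD #1: R3 = 0 + 3 = 3  → 3 < 11, loop
  ADD #2: R3 = 3 + 3 = 6  → 6 < 11, loop
  ADD #3: R3 = 6 + 3 = 9  → 9 < 11, loop
  ADD #4: R3 = 9 + 3 = 12  → 12 >= 11, exit
Total ADD instructions: 4

4


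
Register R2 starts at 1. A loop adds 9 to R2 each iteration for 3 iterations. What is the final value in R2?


Starting value: R2 = 1
  Iter 1: R2 = 1 + 9 = 10
  Iter 2: R2 = 10 + 9 = 19
  Iter 3: R2 = 19 + 9 = 28
Final: R2 = 28

28


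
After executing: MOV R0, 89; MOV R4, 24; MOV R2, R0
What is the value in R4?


Register state trace:
  MOV R0, 89  → R0 = 89
  MOV R4, 24  → R4 = 24
  MOV R2, R0  → R2 = 89
Final: R4 = 24

24


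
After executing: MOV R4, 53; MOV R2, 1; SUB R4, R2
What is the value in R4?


Register state trace:
  MOV R4, 53  → R4 = 53
  MOV R2, 1  → R2 = 1
  SUB R4, R2  → R4 = 53 - 1 = 52
Final: R4 = 52

52


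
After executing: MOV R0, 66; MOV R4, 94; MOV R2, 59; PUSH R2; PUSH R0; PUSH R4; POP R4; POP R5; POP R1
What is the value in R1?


Stack trace (top is rightmost):
  MOV R0, 66  → R0 = 66
  MOV R4, 94  → R4 = 94
  MOV R2, 59  → R2 = 59
  PUSH R2  → stack: [59]
  PUSH R0  → stack: [59, 66]
  PUSH R4  → stack: [59, 66, 94]
  POP R4  → R4 = 94, stack: [59, 66]
  POP R5  → R5 = 66, stack: [59]
  POP R1  → R1 = 59, stack: []
Final: R1 = 59

59


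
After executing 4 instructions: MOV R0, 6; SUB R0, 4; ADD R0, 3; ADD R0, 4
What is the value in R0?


Register state trace:
  MOV R0, 6  → R0 = 6
  SUB R0, 4  → R0 = 6 - 4 = 2
  ADD R0, 3  → R0 = 2 + 3 = 5
  ADD R0, 4  → R0 = 5 + 4 = 9
Final: R0 = 9

9


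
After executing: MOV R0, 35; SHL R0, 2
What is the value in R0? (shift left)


Register state trace:
  MOV R0, 35  → R0 = 35
  SHL R0, 2  → R0 = 35 << 2 = 35 * 2^2 = 140
Final: R0 = 140

140


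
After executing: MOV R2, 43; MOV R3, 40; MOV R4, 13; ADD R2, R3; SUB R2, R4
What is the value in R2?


Register state trace:
  MOV R2, 43  → R2 = 43
  MOV R3, 40  → R3 = 40
  MOV R4, 13  → R4 = 13
  ADD R2, R3  → R2 = 43 + 40 = 83
  SUB R2, R4  → R2 = 83 - 13 = 70
Final: R2 = 70

70


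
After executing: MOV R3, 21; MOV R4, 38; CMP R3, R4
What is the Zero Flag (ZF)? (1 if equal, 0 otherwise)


Register state trace:
  MOV R3, 21  → R3 = 21
  MOV R4, 38  → R4 = 38
  CMP R3, R4  → computes 21 - 38 = -17
  Result is nonzero, so values are not equal
ZF = 0

0


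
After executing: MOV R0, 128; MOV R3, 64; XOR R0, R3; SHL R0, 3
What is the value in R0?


Register state trace:
  MOV R0, 128  → R0 = 128 (0b10000000)
  MOV R3, 64  → R3 = 64 (0b01000000)
  XOR R0, R3  → R0 = 128 XOR 64 = 192 (0b11000000)
  SHL R0, 3  → R0 = 192 << 3 = 1536
Final: R0 = 1536

1536


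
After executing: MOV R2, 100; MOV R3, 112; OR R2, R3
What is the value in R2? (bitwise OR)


Register state trace:
  MOV R2, 100  → R2 = 100 (0b01100100)
  MOV R3, 112  → R3 = 112 (0b01110000)
  OR R2, R3   → R2 = 100 OR 112 = 116 (0b01110100)
Final: R2 = 116

116


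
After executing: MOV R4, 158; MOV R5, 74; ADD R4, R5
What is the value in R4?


Register state trace:
  MOV R4, 158  → R4 = 158
  MOV R5, 74  → R5 = 74
  ADD R4, R5  → R4 = 158 + 74 = 232
Final: R4 = 232

232


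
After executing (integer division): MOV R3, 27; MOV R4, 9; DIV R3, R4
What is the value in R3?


Register state trace:
  MOV R3, 27  → R3 = 27
  MOV R4, 9  → R4 = 9
  DIV R3, R4  → R3 = 27 // 9 = 3
Final: R3 = 3

3


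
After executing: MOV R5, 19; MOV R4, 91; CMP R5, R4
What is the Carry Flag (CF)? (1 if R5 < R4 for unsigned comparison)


Register state trace:
  MOV R5, 19  → R5 = 19
  MOV R4, 91  → R4 = 91
  CMP R5, R4  → unsigned 19 - 91: borrow occurs
  19 < 91, so CF = 1
CF = 1

1


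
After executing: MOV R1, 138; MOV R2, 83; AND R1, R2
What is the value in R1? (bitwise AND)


Register state trace:
  MOV R1, 138  → R1 = 138 (0b10001010)
  MOV R2, 83  → R2 = 83 (0b01010011)
  AND R1, R2  → R1 = 138 AND 83 = 2 (0b00000010)
Final: R1 = 2

2


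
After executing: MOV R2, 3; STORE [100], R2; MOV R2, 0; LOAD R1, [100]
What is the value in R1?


Register and memory trace:
  MOV R2, 3  → R2 = 3
  STORE [100], R2  → mem[100] = 3
  MOV R2, 0  → R2 = 0
  LOAD R1, [100]  → R1 = mem[100] = 3
Final: R1 = 3

3


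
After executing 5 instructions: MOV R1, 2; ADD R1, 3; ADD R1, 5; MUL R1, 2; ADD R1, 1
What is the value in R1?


Register state trace:
  MOV R1, 2  → R1 = 2
  ADD R1, 3  → R1 = 2 + 3 = 5
  ADD R1, 5  → R1 = 5 + 5 = 10
  MUL R1, 2  → R1 = 10 * 2 = 20
  ADD R1, 1  → R1 = 20 + 1 = 21
Final: R1 = 21

21


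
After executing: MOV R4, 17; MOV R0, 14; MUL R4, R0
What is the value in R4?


Register state trace:
  MOV R4, 17  → R4 = 17
  MOV R0, 14  → R0 = 14
  MUL R4, R0  → R4 = 17 * 14 = 238
Final: R4 = 238

238


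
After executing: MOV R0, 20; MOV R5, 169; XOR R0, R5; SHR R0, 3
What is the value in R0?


Register state trace:
  MOV R0, 20  → R0 = 20 (0b00010100)
  MOV R5, 169  → R5 = 169 (0b10101001)
  XOR R0, R5  → R0 = 20 XOR 169 = 189 (0b10111101)
  SHR R0, 3  → R0 = 189 >> 3 = 23
Final: R0 = 23

23


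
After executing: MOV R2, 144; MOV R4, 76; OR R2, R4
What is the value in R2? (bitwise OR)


Register state trace:
  MOV R2, 144  → R2 = 144 (0b10010000)
  MOV R4, 76  → R4 = 76 (0b01001100)
  OR R2, R4   → R2 = 144 OR 76 = 220 (0b11011100)
Final: R2 = 220

220


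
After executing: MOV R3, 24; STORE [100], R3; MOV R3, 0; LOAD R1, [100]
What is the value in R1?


Register and memory trace:
  MOV R3, 24  → R3 = 24
  STORE [100], R3  → mem[100] = 24
  MOV R3, 0  → R3 = 0
  LOAD R1, [100]  → R1 = mem[100] = 24
Final: R1 = 24

24


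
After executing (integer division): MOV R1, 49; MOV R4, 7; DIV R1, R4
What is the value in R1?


Register state trace:
  MOV R1, 49  → R1 = 49
  MOV R4, 7  → R4 = 7
  DIV R1, R4  → R1 = 49 // 7 = 7
Final: R1 = 7

7


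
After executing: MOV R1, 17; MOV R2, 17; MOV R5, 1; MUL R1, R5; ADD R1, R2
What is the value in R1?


Register state trace:
  MOV R1, 17  → R1 = 17
  MOV R2, 17  → R2 = 17
  MOV R5, 1  → R5 = 1
  MUL R1, R5  → R1 = 17 * 1 = 17
  ADD R1, R2  → R1 = 17 + 17 = 34
Final: R1 = 34

34


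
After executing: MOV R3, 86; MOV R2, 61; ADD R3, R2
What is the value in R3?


Register state trace:
  MOV R3, 86  → R3 = 86
  MOV R2, 61  → R2 = 61
  ADD R3, R2  → R3 = 86 + 61 = 147
Final: R3 = 147

147


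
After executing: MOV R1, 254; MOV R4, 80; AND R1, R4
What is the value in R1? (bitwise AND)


Register state trace:
  MOV R1, 254  → R1 = 254 (0b11111110)
  MOV R4, 80  → R4 = 80 (0b01010000)
  AND R1, R4  → R1 = 254 AND 80 = 80 (0b01010000)
Final: R1 = 80

80


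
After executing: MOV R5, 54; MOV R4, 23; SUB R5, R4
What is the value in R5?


Register state trace:
  MOV R5, 54  → R5 = 54
  MOV R4, 23  → R4 = 23
  SUB R5, R4  → R5 = 54 - 23 = 31
Final: R5 = 31

31


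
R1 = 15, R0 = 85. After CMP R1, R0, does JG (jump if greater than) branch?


Trace:
  R1 = 15, R0 = 85
  CMP R1, R0  → compares 15 vs 85
  JG checks: is 15 greater than 85?
  15 < 85, so condition is false
Branch taken: No

No


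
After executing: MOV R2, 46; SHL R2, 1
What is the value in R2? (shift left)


Register state trace:
  MOV R2, 46  → R2 = 46
  SHL R2, 1  → R2 = 46 << 1 = 46 * 2^1 = 92
Final: R2 = 92

92


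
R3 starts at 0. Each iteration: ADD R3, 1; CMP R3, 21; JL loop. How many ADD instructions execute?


Loop trace (R3 starts at 0, target 21, step 1):
  ADD #1: R3 = 0 + 1 = 1  → 1 < 21, loop
  ADD #2: R3 = 1 + 1 = 2  → 2 < 21, loop
  ADD #3: R3 = 2 + 1 = 3  → 3 < 21, loop
  ADD #4: R3 = 3 + 1 = 4  → 4 < 21, loop
  ADD #5: R3 = 4 + 1 = 5  → 5 < 21, loop
  ADD #6: R3 = 5 + 1 = 6  → 6 < 21, loop
  ADD #7: R3 = 6 + 1 = 7  → 7 < 21, loop
  ADD #8: R3 = 7 + 1 = 8  → 8 < 21, loop
  ADD #9: R3 = 8 + 1 = 9  → 9 < 21, loop
  ADD #10: R3 = 9 + 1 = 10  → 10 < 21, loop
  ADD #11: R3 = 10 + 1 = 11  → 11 < 21, loop
  ADD #12: R3 = 11 + 1 = 12  → 12 < 21, loop
  ADD #13: R3 = 12 + 1 = 13  → 13 < 21, loop
  ADD #14: R3 = 13 + 1 = 14  → 14 < 21, loop
  ADD #15: R3 = 14 + 1 = 15  → 15 < 21, loop
  ADD #16: R3 = 15 + 1 = 16  → 16 < 21, loop
  ADD #17: R3 = 16 + 1 = 17  → 17 < 21, loop
  ADD #18: R3 = 17 + 1 = 18  → 18 < 21, loop
  ADD #19: R3 = 18 + 1 = 19  → 19 < 21, loop
  ADD #20: R3 = 19 + 1 = 20  → 20 < 21, loop
  ADD #21: R3 = 20 + 1 = 21  → 21 >= 21, exit
Total ADD instructions: 21

21


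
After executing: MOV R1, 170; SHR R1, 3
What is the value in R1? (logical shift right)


Register state trace:
  MOV R1, 170  → R1 = 170
  SHR R1, 3  → R1 = 170 >> 3 = 170 // 2^3 = 21
Final: R1 = 21

21


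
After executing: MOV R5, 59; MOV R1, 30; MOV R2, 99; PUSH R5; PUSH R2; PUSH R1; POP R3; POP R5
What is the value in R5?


Stack trace (top is rightmost):
  MOV R5, 59  → R5 = 59
  MOV R1, 30  → R1 = 30
  MOV R2, 99  → R2 = 99
  PUSH R5  → stack: [59]
  PUSH R2  → stack: [59, 99]
  PUSH R1  → stack: [59, 99, 30]
  POP R3  → R3 = 30, stack: [59, 99]
  POP R5  → R5 = 99, stack: [59]
Final: R5 = 99

99


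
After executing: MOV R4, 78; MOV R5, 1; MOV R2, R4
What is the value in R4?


Register state trace:
  MOV R4, 78  → R4 = 78
  MOV R5, 1  → R5 = 1
  MOV R2, R4  → R2 = 78
Final: R4 = 78

78


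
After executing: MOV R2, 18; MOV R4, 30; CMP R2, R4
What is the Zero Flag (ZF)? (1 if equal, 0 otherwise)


Register state trace:
  MOV R2, 18  → R2 = 18
  MOV R4, 30  → R4 = 30
  CMP R2, R4  → computes 18 - 30 = -12
  Result is nonzero, so values are not equal
ZF = 0

0


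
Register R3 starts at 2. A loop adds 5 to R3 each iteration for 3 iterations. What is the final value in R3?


Starting value: R3 = 2
  Iter 1: R3 = 2 + 5 = 7
  Iter 2: R3 = 7 + 5 = 12
  Iter 3: R3 = 12 + 5 = 17
Final: R3 = 17

17


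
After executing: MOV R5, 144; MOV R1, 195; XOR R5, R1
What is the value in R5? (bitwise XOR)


Register state trace:
  MOV R5, 144  → R5 = 144 (0b10010000)
  MOV R1, 195  → R1 = 195 (0b11000011)
  XOR R5, R1  → R5 = 144 XOR 195 = 83 (0b01010011)
Final: R5 = 83

83


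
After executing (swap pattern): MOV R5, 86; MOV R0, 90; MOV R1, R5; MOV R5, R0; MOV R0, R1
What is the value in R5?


Register state trace (swap pattern):
  MOV R5, 86  → R5 = 86
  MOV R0, 90  → R0 = 90
  MOV R1, R5  → R1 = 86  (save R5)
  MOV R5, R0  → R5 = 90  (R5 gets R0's value)
  MOV R0, R1  → R0 = 86  (R0 gets saved value)
Final: R5 = 90

90


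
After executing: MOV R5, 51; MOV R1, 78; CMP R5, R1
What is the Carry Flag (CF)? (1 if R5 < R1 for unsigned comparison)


Register state trace:
  MOV R5, 51  → R5 = 51
  MOV R1, 78  → R1 = 78
  CMP R5, R1  → unsigned 51 - 78: borrow occurs
  51 < 78, so CF = 1
CF = 1

1


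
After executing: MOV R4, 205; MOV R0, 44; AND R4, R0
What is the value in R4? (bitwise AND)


Register state trace:
  MOV R4, 205  → R4 = 205 (0b11001101)
  MOV R0, 44  → R0 = 44 (0b00101100)
  AND R4, R0  → R4 = 205 AND 44 = 12 (0b00001100)
Final: R4 = 12

12


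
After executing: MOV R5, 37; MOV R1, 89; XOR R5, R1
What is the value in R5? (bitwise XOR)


Register state trace:
  MOV R5, 37  → R5 = 37 (0b00100101)
  MOV R1, 89  → R1 = 89 (0b01011001)
  XOR R5, R1  → R5 = 37 XOR 89 = 124 (0b01111100)
Final: R5 = 124

124


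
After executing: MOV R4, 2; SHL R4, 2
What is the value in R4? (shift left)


Register state trace:
  MOV R4, 2  → R4 = 2
  SHL R4, 2  → R4 = 2 << 2 = 2 * 2^2 = 8
Final: R4 = 8

8


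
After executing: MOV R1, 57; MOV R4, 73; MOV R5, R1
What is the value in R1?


Register state trace:
  MOV R1, 57  → R1 = 57
  MOV R4, 73  → R4 = 73
  MOV R5, R1  → R5 = 57
Final: R1 = 57

57


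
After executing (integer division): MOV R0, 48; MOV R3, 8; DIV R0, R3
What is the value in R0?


Register state trace:
  MOV R0, 48  → R0 = 48
  MOV R3, 8  → R3 = 8
  DIV R0, R3  → R0 = 48 // 8 = 6
Final: R0 = 6

6


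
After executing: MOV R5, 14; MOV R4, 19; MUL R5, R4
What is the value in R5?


Register state trace:
  MOV R5, 14  → R5 = 14
  MOV R4, 19  → R4 = 19
  MUL R5, R4  → R5 = 14 * 19 = 266
Final: R5 = 266

266


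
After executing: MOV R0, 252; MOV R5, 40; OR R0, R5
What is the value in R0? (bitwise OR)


Register state trace:
  MOV R0, 252  → R0 = 252 (0b11111100)
  MOV R5, 40  → R5 = 40 (0b00101000)
  OR R0, R5   → R0 = 252 OR 40 = 252 (0b11111100)
Final: R0 = 252

252


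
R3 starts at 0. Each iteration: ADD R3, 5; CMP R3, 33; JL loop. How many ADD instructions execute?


Loop trace (R3 starts at 0, target 33, step 5):
  ADD #1: R3 = 0 + 5 = 5  → 5 < 33, loop
  ADD #2: R3 = 5 + 5 = 10  → 10 < 33, loop
  ADD #3: R3 = 10 + 5 = 15  → 15 < 33, loop
  ADD #4: R3 = 15 + 5 = 20  → 20 < 33, loop
  ADD #5: R3 = 20 + 5 = 25  → 25 < 33, loop
  ADD #6: R3 = 25 + 5 = 30  → 30 < 33, loop
  ADD #7: R3 = 30 + 5 = 35  → 35 >= 33, exit
Total ADD instructions: 7

7


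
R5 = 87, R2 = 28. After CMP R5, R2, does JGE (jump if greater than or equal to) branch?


Trace:
  R5 = 87, R2 = 28
  CMP R5, R2  → compares 87 vs 28
  JGE checks: is 87 greater than or equal to 28?
  87 > 28, so condition is true
Branch taken: Yes

Yes


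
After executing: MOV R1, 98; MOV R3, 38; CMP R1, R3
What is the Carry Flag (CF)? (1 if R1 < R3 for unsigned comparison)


Register state trace:
  MOV R1, 98  → R1 = 98
  MOV R3, 38  → R3 = 38
  CMP R1, R3  → unsigned 98 - 38: no borrow
  98 >= 38, so CF = 0
CF = 0

0


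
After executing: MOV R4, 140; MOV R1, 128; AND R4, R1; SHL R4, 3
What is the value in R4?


Register state trace:
  MOV R4, 140  → R4 = 140 (0b10001100)
  MOV R1, 128  → R1 = 128 (0b10000000)
  AND R4, R1  → R4 = 140 AND 128 = 128 (0b10000000)
  SHL R4, 3  → R4 = 128 << 3 = 1024
Final: R4 = 1024

1024


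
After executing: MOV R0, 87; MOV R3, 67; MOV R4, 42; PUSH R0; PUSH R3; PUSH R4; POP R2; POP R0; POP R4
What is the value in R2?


Stack trace (top is rightmost):
  MOV R0, 87  → R0 = 87
  MOV R3, 67  → R3 = 67
  MOV R4, 42  → R4 = 42
  PUSH R0  → stack: [87]
  PUSH R3  → stack: [87, 67]
  PUSH R4  → stack: [87, 67, 42]
  POP R2  → R2 = 42, stack: [87, 67]
  POP R0  → R0 = 67, stack: [87]
  POP R4  → R4 = 87, stack: []
Final: R2 = 42

42


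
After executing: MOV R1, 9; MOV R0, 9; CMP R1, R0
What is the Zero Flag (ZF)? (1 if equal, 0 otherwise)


Register state trace:
  MOV R1, 9  → R1 = 9
  MOV R0, 9  → R0 = 9
  CMP R1, R0  → computes 9 - 9 = 0
  Result is zero, so values are equal
ZF = 1

1


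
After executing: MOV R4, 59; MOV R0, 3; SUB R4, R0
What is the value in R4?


Register state trace:
  MOV R4, 59  → R4 = 59
  MOV R0, 3  → R0 = 3
  SUB R4, R0  → R4 = 59 - 3 = 56
Final: R4 = 56

56


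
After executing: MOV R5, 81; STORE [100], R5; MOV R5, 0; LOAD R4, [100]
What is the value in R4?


Register and memory trace:
  MOV R5, 81  → R5 = 81
  STORE [100], R5  → mem[100] = 81
  MOV R5, 0  → R5 = 0
  LOAD R4, [100]  → R4 = mem[100] = 81
Final: R4 = 81

81


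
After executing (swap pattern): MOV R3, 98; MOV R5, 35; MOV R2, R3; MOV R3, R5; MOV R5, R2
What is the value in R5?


Register state trace (swap pattern):
  MOV R3, 98  → R3 = 98
  MOV R5, 35  → R5 = 35
  MOV R2, R3  → R2 = 98  (save R3)
  MOV R3, R5  → R3 = 35  (R3 gets R5's value)
  MOV R5, R2  → R5 = 98  (R5 gets saved value)
Final: R5 = 98

98


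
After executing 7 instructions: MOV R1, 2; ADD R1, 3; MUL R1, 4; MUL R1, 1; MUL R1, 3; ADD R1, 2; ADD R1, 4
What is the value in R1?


Register state trace:
  MOV R1, 2  → R1 = 2
  ADD R1, 3  → R1 = 2 + 3 = 5
  MUL R1, 4  → R1 = 5 * 4 = 20
  MUL R1, 1  → R1 = 20 * 1 = 20
  MUL R1, 3  → R1 = 20 * 3 = 60
  ADD R1, 2  → R1 = 60 + 2 = 62
  ADD R1, 4  → R1 = 62 + 4 = 66
Final: R1 = 66

66


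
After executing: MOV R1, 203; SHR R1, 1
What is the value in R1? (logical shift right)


Register state trace:
  MOV R1, 203  → R1 = 203
  SHR R1, 1  → R1 = 203 >> 1 = 203 // 2^1 = 101
Final: R1 = 101

101


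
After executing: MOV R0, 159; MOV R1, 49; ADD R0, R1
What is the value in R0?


Register state trace:
  MOV R0, 159  → R0 = 159
  MOV R1, 49  → R1 = 49
  ADD R0, R1  → R0 = 159 + 49 = 208
Final: R0 = 208

208


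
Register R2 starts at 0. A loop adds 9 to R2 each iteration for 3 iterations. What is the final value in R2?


Starting value: R2 = 0
  Iter 1: R2 = 0 + 9 = 9
  Iter 2: R2 = 9 + 9 = 18
  Iter 3: R2 = 18 + 9 = 27
Final: R2 = 27

27


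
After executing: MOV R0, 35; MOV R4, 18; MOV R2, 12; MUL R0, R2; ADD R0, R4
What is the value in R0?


Register state trace:
  MOV R0, 35  → R0 = 35
  MOV R4, 18  → R4 = 18
  MOV R2, 12  → R2 = 12
  MUL R0, R2  → R0 = 35 * 12 = 420
  ADD R0, R4  → R0 = 420 + 18 = 438
Final: R0 = 438

438


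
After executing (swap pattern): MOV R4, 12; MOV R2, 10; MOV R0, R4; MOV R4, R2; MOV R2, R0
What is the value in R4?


Register state trace (swap pattern):
  MOV R4, 12  → R4 = 12
  MOV R2, 10  → R2 = 10
  MOV R0, R4  → R0 = 12  (save R4)
  MOV R4, R2  → R4 = 10  (R4 gets R2's value)
  MOV R2, R0  → R2 = 12  (R2 gets saved value)
Final: R4 = 10

10


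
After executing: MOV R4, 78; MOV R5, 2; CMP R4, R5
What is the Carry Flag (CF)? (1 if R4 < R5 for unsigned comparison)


Register state trace:
  MOV R4, 78  → R4 = 78
  MOV R5, 2  → R5 = 2
  CMP R4, R5  → unsigned 78 - 2: no borrow
  78 >= 2, so CF = 0
CF = 0

0


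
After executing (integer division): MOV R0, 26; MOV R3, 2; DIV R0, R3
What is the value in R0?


Register state trace:
  MOV R0, 26  → R0 = 26
  MOV R3, 2  → R3 = 2
  DIV R0, R3  → R0 = 26 // 2 = 13
Final: R0 = 13

13


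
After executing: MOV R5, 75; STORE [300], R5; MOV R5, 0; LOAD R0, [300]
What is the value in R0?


Register and memory trace:
  MOV R5, 75  → R5 = 75
  STORE [300], R5  → mem[300] = 75
  MOV R5, 0  → R5 = 0
  LOAD R0, [300]  → R0 = mem[300] = 75
Final: R0 = 75

75


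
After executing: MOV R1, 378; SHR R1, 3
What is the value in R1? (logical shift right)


Register state trace:
  MOV R1, 378  → R1 = 378
  SHR R1, 3  → R1 = 378 >> 3 = 378 // 2^3 = 47
Final: R1 = 47

47


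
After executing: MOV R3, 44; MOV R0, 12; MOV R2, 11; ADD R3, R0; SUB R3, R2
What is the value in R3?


Register state trace:
  MOV R3, 44  → R3 = 44
  MOV R0, 12  → R0 = 12
  MOV R2, 11  → R2 = 11
  ADD R3, R0  → R3 = 44 + 12 = 56
  SUB R3, R2  → R3 = 56 - 11 = 45
Final: R3 = 45

45


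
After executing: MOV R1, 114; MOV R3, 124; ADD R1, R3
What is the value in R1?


Register state trace:
  MOV R1, 114  → R1 = 114
  MOV R3, 124  → R3 = 124
  ADD R1, R3  → R1 = 114 + 124 = 238
Final: R1 = 238

238


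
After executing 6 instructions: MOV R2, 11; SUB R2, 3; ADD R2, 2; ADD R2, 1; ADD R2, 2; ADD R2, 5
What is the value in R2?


Register state trace:
  MOV R2, 11  → R2 = 11
  SUB R2, 3  → R2 = 11 - 3 = 8
  ADD R2, 2  → R2 = 8 + 2 = 10
  ADD R2, 1  → R2 = 10 + 1 = 11
  ADD R2, 2  → R2 = 11 + 2 = 13
  ADD R2, 5  → R2 = 13 + 5 = 18
Final: R2 = 18

18


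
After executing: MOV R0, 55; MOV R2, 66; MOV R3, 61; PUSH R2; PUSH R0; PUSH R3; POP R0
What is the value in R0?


Stack trace (top is rightmost):
  MOV R0, 55  → R0 = 55
  MOV R2, 66  → R2 = 66
  MOV R3, 61  → R3 = 61
  PUSH R2  → stack: [66]
  PUSH R0  → stack: [66, 55]
  PUSH R3  → stack: [66, 55, 61]
  POP R0  → R0 = 61, stack: [66, 55]
Final: R0 = 61

61


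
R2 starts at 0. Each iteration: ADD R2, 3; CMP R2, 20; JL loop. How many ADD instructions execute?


Loop trace (R2 starts at 0, target 20, step 3):
  ADD #1: R2 = 0 + 3 = 3  → 3 < 20, loop
  ADD #2: R2 = 3 + 3 = 6  → 6 < 20, loop
  ADD #3: R2 = 6 + 3 = 9  → 9 < 20, loop
  ADD #4: R2 = 9 + 3 = 12  → 12 < 20, loop
  ADD #5: R2 = 12 + 3 = 15  → 15 < 20, loop
  ADD #6: R2 = 15 + 3 = 18  → 18 < 20, loop
  ADD #7: R2 = 18 + 3 = 21  → 21 >= 20, exit
Total ADD instructions: 7

7


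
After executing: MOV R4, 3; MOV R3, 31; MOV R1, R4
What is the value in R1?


Register state trace:
  MOV R4, 3  → R4 = 3
  MOV R3, 31  → R3 = 31
  MOV R1, R4  → R1 = 3
Final: R1 = 3

3


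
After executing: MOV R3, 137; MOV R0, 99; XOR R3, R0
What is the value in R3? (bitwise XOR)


Register state trace:
  MOV R3, 137  → R3 = 137 (0b10001001)
  MOV R0, 99  → R0 = 99 (0b01100011)
  XOR R3, R0  → R3 = 137 XOR 99 = 234 (0b11101010)
Final: R3 = 234

234


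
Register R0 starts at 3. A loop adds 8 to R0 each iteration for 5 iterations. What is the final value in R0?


Starting value: R0 = 3
  Iter 1: R0 = 3 + 8 = 11
  Iter 2: R0 = 11 + 8 = 19
  Iter 3: R0 = 19 + 8 = 27
  Iter 4: R0 = 27 + 8 = 35
  Iter 5: R0 = 35 + 8 = 43
Final: R0 = 43

43


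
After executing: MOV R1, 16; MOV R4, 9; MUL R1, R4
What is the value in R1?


Register state trace:
  MOV R1, 16  → R1 = 16
  MOV R4, 9  → R4 = 9
  MUL R1, R4  → R1 = 16 * 9 = 144
Final: R1 = 144

144


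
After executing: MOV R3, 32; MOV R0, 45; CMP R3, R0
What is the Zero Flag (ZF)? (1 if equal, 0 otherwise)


Register state trace:
  MOV R3, 32  → R3 = 32
  MOV R0, 45  → R0 = 45
  CMP R3, R0  → computes 32 - 45 = -13
  Result is nonzero, so values are not equal
ZF = 0

0


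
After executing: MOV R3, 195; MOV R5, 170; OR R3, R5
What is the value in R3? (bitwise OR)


Register state trace:
  MOV R3, 195  → R3 = 195 (0b11000011)
  MOV R5, 170  → R5 = 170 (0b10101010)
  OR R3, R5   → R3 = 195 OR 170 = 235 (0b11101011)
Final: R3 = 235

235


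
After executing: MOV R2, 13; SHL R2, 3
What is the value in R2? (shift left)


Register state trace:
  MOV R2, 13  → R2 = 13
  SHL R2, 3  → R2 = 13 << 3 = 13 * 2^3 = 104
Final: R2 = 104

104


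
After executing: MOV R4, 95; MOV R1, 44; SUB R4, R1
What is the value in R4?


Register state trace:
  MOV R4, 95  → R4 = 95
  MOV R1, 44  → R1 = 44
  SUB R4, R1  → R4 = 95 - 44 = 51
Final: R4 = 51

51


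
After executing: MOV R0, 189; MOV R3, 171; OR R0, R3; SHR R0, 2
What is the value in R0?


Register state trace:
  MOV R0, 189  → R0 = 189 (0b10111101)
  MOV R3, 171  → R3 = 171 (0b10101011)
  OR R0, R3  → R0 = 189 OR 171 = 191 (0b10111111)
  SHR R0, 2  → R0 = 191 >> 2 = 47
Final: R0 = 47

47


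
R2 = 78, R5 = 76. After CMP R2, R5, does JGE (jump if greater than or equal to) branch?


Trace:
  R2 = 78, R5 = 76
  CMP R2, R5  → compares 78 vs 76
  JGE checks: is 78 greater than or equal to 76?
  78 > 76, so condition is true
Branch taken: Yes

Yes


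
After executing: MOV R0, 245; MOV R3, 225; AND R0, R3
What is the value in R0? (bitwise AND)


Register state trace:
  MOV R0, 245  → R0 = 245 (0b11110101)
  MOV R3, 225  → R3 = 225 (0b11100001)
  AND R0, R3  → R0 = 245 AND 225 = 225 (0b11100001)
Final: R0 = 225

225


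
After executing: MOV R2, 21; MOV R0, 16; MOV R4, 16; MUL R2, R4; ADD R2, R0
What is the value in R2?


Register state trace:
  MOV R2, 21  → R2 = 21
  MOV R0, 16  → R0 = 16
  MOV R4, 16  → R4 = 16
  MUL R2, R4  → R2 = 21 * 16 = 336
  ADD R2, R0  → R2 = 336 + 16 = 352
Final: R2 = 352

352


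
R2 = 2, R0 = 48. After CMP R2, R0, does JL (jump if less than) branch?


Trace:
  R2 = 2, R0 = 48
  CMP R2, R0  → compares 2 vs 48
  JL checks: is 2 less than 48?
  2 < 48, so condition is true
Branch taken: Yes

Yes


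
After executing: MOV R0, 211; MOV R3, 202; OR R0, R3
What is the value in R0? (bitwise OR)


Register state trace:
  MOV R0, 211  → R0 = 211 (0b11010011)
  MOV R3, 202  → R3 = 202 (0b11001010)
  OR R0, R3   → R0 = 211 OR 202 = 219 (0b11011011)
Final: R0 = 219

219


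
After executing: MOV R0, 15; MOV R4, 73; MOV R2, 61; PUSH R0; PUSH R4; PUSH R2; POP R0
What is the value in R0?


Stack trace (top is rightmost):
  MOV R0, 15  → R0 = 15
  MOV R4, 73  → R4 = 73
  MOV R2, 61  → R2 = 61
  PUSH R0  → stack: [15]
  PUSH R4  → stack: [15, 73]
  PUSH R2  → stack: [15, 73, 61]
  POP R0  → R0 = 61, stack: [15, 73]
Final: R0 = 61

61


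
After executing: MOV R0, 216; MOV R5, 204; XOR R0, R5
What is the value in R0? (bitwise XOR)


Register state trace:
  MOV R0, 216  → R0 = 216 (0b11011000)
  MOV R5, 204  → R5 = 204 (0b11001100)
  XOR R0, R5  → R0 = 216 XOR 204 = 20 (0b00010100)
Final: R0 = 20

20


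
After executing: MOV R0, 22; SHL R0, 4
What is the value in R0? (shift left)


Register state trace:
  MOV R0, 22  → R0 = 22
  SHL R0, 4  → R0 = 22 << 4 = 22 * 2^4 = 352
Final: R0 = 352

352


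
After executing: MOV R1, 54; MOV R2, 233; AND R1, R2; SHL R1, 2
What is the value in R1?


Register state trace:
  MOV R1, 54  → R1 = 54 (0b00110110)
  MOV R2, 233  → R2 = 233 (0b11101001)
  AND R1, R2  → R1 = 54 AND 233 = 32 (0b00100000)
  SHL R1, 2  → R1 = 32 << 2 = 128
Final: R1 = 128

128


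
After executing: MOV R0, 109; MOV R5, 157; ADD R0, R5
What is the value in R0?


Register state trace:
  MOV R0, 109  → R0 = 109
  MOV R5, 157  → R5 = 157
  ADD R0, R5  → R0 = 109 + 157 = 266
Final: R0 = 266

266


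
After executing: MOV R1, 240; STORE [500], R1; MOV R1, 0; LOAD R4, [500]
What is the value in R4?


Register and memory trace:
  MOV R1, 240  → R1 = 240
  STORE [500], R1  → mem[500] = 240
  MOV R1, 0  → R1 = 0
  LOAD R4, [500]  → R4 = mem[500] = 240
Final: R4 = 240

240


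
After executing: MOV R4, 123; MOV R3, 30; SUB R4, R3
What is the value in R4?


Register state trace:
  MOV R4, 123  → R4 = 123
  MOV R3, 30  → R3 = 30
  SUB R4, R3  → R4 = 123 - 30 = 93
Final: R4 = 93

93


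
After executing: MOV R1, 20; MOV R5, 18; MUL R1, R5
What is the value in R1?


Register state trace:
  MOV R1, 20  → R1 = 20
  MOV R5, 18  → R5 = 18
  MUL R1, R5  → R1 = 20 * 18 = 360
Final: R1 = 360

360


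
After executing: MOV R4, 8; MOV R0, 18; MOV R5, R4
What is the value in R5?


Register state trace:
  MOV R4, 8  → R4 = 8
  MOV R0, 18  → R0 = 18
  MOV R5, R4  → R5 = 8
Final: R5 = 8

8


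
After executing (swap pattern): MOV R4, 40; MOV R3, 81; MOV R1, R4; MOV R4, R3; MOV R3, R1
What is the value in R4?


Register state trace (swap pattern):
  MOV R4, 40  → R4 = 40
  MOV R3, 81  → R3 = 81
  MOV R1, R4  → R1 = 40  (save R4)
  MOV R4, R3  → R4 = 81  (R4 gets R3's value)
  MOV R3, R1  → R3 = 40  (R3 gets saved value)
Final: R4 = 81

81


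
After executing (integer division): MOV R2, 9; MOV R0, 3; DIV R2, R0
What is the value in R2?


Register state trace:
  MOV R2, 9  → R2 = 9
  MOV R0, 3  → R0 = 3
  DIV R2, R0  → R2 = 9 // 3 = 3
Final: R2 = 3

3


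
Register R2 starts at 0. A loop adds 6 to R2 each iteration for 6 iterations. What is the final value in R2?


Starting value: R2 = 0
  Iter 1: R2 = 0 + 6 = 6
  Iter 2: R2 = 6 + 6 = 12
  Iter 3: R2 = 12 + 6 = 18
  Iter 4: R2 = 18 + 6 = 24
  Iter 5: R2 = 24 + 6 = 30
  Iter 6: R2 = 30 + 6 = 36
Final: R2 = 36

36


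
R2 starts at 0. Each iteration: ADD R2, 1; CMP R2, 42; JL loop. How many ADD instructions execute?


Loop trace (R2 starts at 0, target 42, step 1):
  ADD #1: R2 = 0 + 1 = 1  → 1 < 42, loop
  ADD #2: R2 = 1 + 1 = 2  → 2 < 42, loop
  ADD #3: R2 = 2 + 1 = 3  → 3 < 42, loop
  ADD #4: R2 = 3 + 1 = 4  → 4 < 42, loop
  ADD #5: R2 = 4 + 1 = 5  → 5 < 42, loop
  ADD #6: R2 = 5 + 1 = 6  → 6 < 42, loop
  ADD #7: R2 = 6 + 1 = 7  → 7 < 42, loop
  ADD #8: R2 = 7 + 1 = 8  → 8 < 42, loop
  ADD #9: R2 = 8 + 1 = 9  → 9 < 42, loop
  ADD #10: R2 = 9 + 1 = 10  → 10 < 42, loop
  ADD #11: R2 = 10 + 1 = 11  → 11 < 42, loop
  ADD #12: R2 = 11 + 1 = 12  → 12 < 42, loop
  ADD #13: R2 = 12 + 1 = 13  → 13 < 42, loop
  ADD #14: R2 = 13 + 1 = 14  → 14 < 42, loop
  ADD #15: R2 = 14 + 1 = 15  → 15 < 42, loop
  ADD #16: R2 = 15 + 1 = 16  → 16 < 42, loop
  ADD #17: R2 = 16 + 1 = 17  → 17 < 42, loop
  ADD #18: R2 = 17 + 1 = 18  → 18 < 42, loop
  ADD #19: R2 = 18 + 1 = 19  → 19 < 42, loop
  ADD #20: R2 = 19 + 1 = 20  → 20 < 42, loop
  ADD #21: R2 = 20 + 1 = 21  → 21 < 42, loop
  ADD #22: R2 = 21 + 1 = 22  → 22 < 42, loop
  ADD #23: R2 = 22 + 1 = 23  → 23 < 42, loop
  ADD #24: R2 = 23 + 1 = 24  → 24 < 42, loop
  ADD #25: R2 = 24 + 1 = 25  → 25 < 42, loop
  ADD #26: R2 = 25 + 1 = 26  → 26 < 42, loop
  ADD #27: R2 = 26 + 1 = 27  → 27 < 42, loop
  ADD #28: R2 = 27 + 1 = 28  → 28 < 42, loop
  ADD #29: R2 = 28 + 1 = 29  → 29 < 42, loop
  ADD #30: R2 = 29 + 1 = 30  → 30 < 42, loop
  ADD #31: R2 = 30 + 1 = 31  → 31 < 42, loop
  ADD #32: R2 = 31 + 1 = 32  → 32 < 42, loop
  ADD #33: R2 = 32 + 1 = 33  → 33 < 42, loop
  ADD #34: R2 = 33 + 1 = 34  → 34 < 42, loop
  ADD #35: R2 = 34 + 1 = 35  → 35 < 42, loop
  ADD #36: R2 = 35 + 1 = 36  → 36 < 42, loop
  ADD #37: R2 = 36 + 1 = 37  → 37 < 42, loop
  ADD #38: R2 = 37 + 1 = 38  → 38 < 42, loop
  ADD #39: R2 = 38 + 1 = 39  → 39 < 42, loop
  ADD #40: R2 = 39 + 1 = 40  → 40 < 42, loop
  ADD #41: R2 = 40 + 1 = 41  → 41 < 42, loop
  ADD #42: R2 = 41 + 1 = 42  → 42 >= 42, exit
Total ADD instructions: 42

42
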